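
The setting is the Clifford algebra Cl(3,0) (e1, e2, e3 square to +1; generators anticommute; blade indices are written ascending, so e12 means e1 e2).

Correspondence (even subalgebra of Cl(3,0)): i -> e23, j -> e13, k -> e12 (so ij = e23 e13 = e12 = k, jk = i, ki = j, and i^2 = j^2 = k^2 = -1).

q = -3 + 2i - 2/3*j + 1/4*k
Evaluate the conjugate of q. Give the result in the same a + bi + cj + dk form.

In blades: q = -3 + 1/4*e12 - 2/3*e13 + 2*e23.
Quaternion conjugation is reversion on the even subalgebra: the scalar is fixed and every grade-2 blade flips sign, giving -3 - 1/4*e12 + 2/3*e13 - 2*e23; translating back:
Answer: -3 - 2i + 2/3*j - 1/4*k


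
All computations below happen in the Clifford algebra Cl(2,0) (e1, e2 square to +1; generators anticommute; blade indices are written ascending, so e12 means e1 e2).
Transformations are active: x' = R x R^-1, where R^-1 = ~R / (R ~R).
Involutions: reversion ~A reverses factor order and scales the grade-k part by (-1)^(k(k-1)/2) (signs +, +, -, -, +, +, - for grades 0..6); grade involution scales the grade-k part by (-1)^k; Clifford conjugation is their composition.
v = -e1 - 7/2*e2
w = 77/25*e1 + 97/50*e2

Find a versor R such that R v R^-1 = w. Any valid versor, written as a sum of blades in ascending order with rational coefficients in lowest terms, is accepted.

Reasoning: v^2 = w^2 = 53/4 since conjugation preserves the quadratic form; R = v + w = 52/25*e1 - 39/25*e2 is then valid when invertible, keeping its own part and reversing (v - w)/2.
Answer: 52/25*e1 - 39/25*e2


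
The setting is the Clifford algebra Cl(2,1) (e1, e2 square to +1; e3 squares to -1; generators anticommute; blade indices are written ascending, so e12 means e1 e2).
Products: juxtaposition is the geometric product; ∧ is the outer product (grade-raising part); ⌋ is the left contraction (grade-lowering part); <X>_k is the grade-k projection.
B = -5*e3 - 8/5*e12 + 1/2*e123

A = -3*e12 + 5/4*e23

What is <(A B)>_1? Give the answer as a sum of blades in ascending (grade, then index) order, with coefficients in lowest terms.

step 1: -24/5 + 5/8*e1 + 25/4*e2 + 3/2*e3 + 2*e13 + 15*e123
step 2: 5/8*e1 + 25/4*e2 + 3/2*e3
Answer: 5/8*e1 + 25/4*e2 + 3/2*e3


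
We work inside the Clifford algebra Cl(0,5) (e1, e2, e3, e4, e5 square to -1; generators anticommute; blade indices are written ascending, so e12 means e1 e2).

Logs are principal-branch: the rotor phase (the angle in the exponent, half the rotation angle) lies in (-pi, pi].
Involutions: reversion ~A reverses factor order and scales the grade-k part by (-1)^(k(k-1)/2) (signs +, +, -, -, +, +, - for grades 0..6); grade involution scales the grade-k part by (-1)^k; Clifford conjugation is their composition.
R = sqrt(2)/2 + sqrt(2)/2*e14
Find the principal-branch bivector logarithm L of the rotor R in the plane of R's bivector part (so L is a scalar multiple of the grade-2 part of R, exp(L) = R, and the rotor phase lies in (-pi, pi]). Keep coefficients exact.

The scalar part of R is sqrt(2)/2, so the principal-branch rotor phase is pinned; divide the bivector part by its sine to get the unit plane — L is the phase times that plane.
Concretely: cos(phase) = sqrt(2)/2 gives phase = ±pi/4, and since phase/sin(phase) is even the sign is immaterial: L = (phase/sin(phase)) * <R>_2 = (sqrt(2)*pi/4) * <R>_2.
Answer: pi/4*e14


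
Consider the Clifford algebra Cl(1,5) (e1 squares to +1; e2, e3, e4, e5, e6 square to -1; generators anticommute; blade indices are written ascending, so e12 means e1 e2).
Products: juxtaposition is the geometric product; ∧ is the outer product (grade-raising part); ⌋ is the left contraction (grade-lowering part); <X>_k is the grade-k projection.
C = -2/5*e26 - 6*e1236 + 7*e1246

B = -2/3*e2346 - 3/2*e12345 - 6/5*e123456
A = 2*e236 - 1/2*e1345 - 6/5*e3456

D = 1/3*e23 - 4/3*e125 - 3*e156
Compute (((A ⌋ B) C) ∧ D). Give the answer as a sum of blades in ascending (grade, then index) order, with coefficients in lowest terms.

step 1: 3/4*e2 + 4/3*e4 + 36/25*e12 + 3/5*e26 + 12/5*e145
step 2: 6/25 + 3/10*e6 - 18/5*e13 + 21/5*e14 + 72/125*e16 - 216/25*e36 + 252/25*e46 - 28/3*e126 - 9/2*e136 + 21/4*e146 + 8/15*e246 + 84/5*e256 + 8*e12346 - 24/25*e12456 - 72/5*e23456
step 3: 2/25*e23 - 8/25*e125 - 18/25*e156 + 1/10*e236 + 7/5*e1234 + 24/125*e1236 + 2/5*e1256 + 84/25*e2346 + 7/4*e12346 - 288/25*e12356 + 336/25*e12456
Answer: 2/25*e23 - 8/25*e125 - 18/25*e156 + 1/10*e236 + 7/5*e1234 + 24/125*e1236 + 2/5*e1256 + 84/25*e2346 + 7/4*e12346 - 288/25*e12356 + 336/25*e12456


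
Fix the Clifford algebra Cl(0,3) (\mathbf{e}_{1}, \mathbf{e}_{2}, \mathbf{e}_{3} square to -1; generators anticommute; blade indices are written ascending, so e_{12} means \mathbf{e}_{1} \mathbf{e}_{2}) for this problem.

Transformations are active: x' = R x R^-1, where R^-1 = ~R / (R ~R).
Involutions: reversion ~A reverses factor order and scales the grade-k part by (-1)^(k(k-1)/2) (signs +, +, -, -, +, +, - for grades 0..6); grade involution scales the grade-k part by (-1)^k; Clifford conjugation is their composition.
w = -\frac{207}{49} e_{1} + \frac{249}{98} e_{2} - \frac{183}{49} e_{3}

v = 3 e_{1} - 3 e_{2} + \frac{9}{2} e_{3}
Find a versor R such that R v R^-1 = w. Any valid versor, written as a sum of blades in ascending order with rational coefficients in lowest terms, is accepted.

Here q(v) = q(w) = -\frac{153}{4}; the classical choice R = v + w = -\frac{60}{49} e_{1} - \frac{45}{98} e_{2} + \frac{75}{98} e_{3} then realises v -> w under the sandwich.
Answer: -\frac{60}{49} e_{1} - \frac{45}{98} e_{2} + \frac{75}{98} e_{3}


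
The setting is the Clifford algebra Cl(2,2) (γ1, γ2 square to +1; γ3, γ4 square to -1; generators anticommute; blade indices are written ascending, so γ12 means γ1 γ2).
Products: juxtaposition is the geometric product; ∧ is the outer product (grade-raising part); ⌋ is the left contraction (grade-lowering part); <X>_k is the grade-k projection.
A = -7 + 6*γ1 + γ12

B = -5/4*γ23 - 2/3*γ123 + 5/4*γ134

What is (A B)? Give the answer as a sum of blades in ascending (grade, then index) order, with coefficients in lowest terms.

step 1: 2/3*γ3 - 5/4*γ13 + 19/4*γ23 + 15/2*γ34 - 17/6*γ123 - 35/4*γ134 - 5/4*γ234
Answer: 2/3*γ3 - 5/4*γ13 + 19/4*γ23 + 15/2*γ34 - 17/6*γ123 - 35/4*γ134 - 5/4*γ234


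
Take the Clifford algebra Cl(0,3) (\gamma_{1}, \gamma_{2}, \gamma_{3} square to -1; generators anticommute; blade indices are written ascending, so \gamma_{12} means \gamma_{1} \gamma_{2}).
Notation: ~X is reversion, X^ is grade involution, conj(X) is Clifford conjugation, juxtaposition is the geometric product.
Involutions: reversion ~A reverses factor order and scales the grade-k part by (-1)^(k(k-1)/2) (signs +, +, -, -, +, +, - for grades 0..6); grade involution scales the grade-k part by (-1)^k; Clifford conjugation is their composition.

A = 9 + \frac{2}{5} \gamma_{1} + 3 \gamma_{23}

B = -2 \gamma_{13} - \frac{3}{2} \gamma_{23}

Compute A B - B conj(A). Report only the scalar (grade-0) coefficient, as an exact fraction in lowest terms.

first term: \frac{9}{2} + \frac{4}{5} \gamma_{3} + 6 \gamma_{12} - 18 \gamma_{13} - \frac{27}{2} \gamma_{23} - \frac{3}{5} \gamma_{123}
second term: -\frac{9}{2} + \frac{4}{5} \gamma_{3} + 6 \gamma_{12} - 18 \gamma_{13} - \frac{27}{2} \gamma_{23} + \frac{3}{5} \gamma_{123}
Answer: 9


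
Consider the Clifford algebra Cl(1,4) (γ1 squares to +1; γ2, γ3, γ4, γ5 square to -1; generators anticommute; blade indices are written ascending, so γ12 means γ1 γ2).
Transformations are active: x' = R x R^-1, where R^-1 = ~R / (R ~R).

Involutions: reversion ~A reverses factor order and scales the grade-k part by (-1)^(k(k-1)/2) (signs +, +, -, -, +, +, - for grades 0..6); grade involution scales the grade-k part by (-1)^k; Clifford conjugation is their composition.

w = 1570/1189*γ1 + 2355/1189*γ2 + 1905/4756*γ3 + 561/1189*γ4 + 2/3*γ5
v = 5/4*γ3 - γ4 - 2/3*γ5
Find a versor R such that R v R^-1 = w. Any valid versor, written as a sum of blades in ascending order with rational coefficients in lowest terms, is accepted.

Equal squares first: v^2 = w^2 = -433/144. Then v + w = 1570/1189*γ1 + 2355/1189*γ2 + 3925/2378*γ3 - 628/1189*γ4 is a versor taking v to w, provided it is invertible.
Answer: 1570/1189*γ1 + 2355/1189*γ2 + 3925/2378*γ3 - 628/1189*γ4


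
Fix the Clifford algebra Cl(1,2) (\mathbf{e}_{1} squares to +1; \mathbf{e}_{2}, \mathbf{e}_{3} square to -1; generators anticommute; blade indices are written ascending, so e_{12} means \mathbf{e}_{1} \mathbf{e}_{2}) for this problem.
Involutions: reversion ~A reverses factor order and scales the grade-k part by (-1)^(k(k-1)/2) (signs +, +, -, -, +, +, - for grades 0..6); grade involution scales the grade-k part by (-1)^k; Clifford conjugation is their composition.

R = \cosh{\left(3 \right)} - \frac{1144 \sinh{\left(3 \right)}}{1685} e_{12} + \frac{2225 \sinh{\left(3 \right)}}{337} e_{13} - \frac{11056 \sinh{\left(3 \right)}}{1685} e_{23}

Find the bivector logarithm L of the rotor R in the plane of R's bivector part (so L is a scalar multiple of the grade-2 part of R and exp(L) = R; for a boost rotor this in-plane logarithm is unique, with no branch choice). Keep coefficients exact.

The scalar part of R is \cosh{\left(3 \right)}, giving the rapidity magnitude (cosh is even); the bivector part supplies orientation, its quotient by sinh of the rapidity is the plane, and L = rapidity * plane — unique in that plane, since flipping both signs leaves L unchanged.
Concretely: cosh(rapidity) = \cosh{\left(3 \right)} gives rapidity = ±3, and since rapidity/sinh(rapidity) is even the sign is immaterial: L = (rapidity/sinh(rapidity)) * <R>_2 = (\frac{3}{\sinh{\left(3 \right)}}) * <R>_2.
Answer: - \frac{3432}{1685} e_{12} + \frac{6675}{337} e_{13} - \frac{33168}{1685} e_{23}


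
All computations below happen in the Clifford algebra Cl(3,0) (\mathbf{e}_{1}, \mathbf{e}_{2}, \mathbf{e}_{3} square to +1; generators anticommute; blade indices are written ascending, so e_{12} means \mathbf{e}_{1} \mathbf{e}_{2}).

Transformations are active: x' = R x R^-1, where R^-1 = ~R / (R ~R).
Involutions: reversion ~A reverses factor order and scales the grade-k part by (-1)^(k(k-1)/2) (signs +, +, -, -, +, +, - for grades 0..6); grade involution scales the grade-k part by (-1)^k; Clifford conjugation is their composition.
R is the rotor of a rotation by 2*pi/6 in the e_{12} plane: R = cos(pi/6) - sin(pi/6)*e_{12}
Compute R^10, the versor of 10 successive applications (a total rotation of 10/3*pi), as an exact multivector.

Because a rotor carries half the rotation angle, composing 10 copies of this e_{12}-plane rotor multiplies the phase: 10*(pi/6) = \frac{5 \pi}{3}, hence R^10 = cos(\frac{5 \pi}{3}) - sin(\frac{5 \pi}{3})*e_{12}.
cos(\frac{5 \pi}{3}) = \frac{1}{2} and sin(\frac{5 \pi}{3}) = - \frac{\sqrt{3}}{2}, so R^10 = \frac{1}{2} + \frac{\sqrt{3}}{2} e_{12}. The net rotation is 4/3*pi (after discarding 1 full turn, each of which contributes a factor -1 to the rotor); the rotor keeps the half-angle phase exactly.
Answer: \frac{1}{2} + \frac{\sqrt{3}}{2} e_{12}


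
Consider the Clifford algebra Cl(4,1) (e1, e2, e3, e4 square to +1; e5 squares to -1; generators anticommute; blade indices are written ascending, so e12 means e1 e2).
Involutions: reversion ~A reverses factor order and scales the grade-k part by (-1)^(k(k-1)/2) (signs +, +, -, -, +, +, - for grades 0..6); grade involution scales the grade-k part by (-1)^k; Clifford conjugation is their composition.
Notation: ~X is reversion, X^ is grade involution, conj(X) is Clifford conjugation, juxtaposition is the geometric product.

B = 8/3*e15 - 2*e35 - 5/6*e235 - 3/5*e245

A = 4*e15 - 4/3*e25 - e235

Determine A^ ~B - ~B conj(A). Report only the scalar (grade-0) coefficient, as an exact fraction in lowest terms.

first term: -59/6 + 2*e2 + 10/9*e3 + 4/5*e4 - 32/9*e12 + 8*e13 - 8/3*e23 + 3/5*e34 - 6*e123 - 12/5*e124
second term: 59/6 - 2*e2 - 10/9*e3 - 4/5*e4 - 32/9*e12 + 8*e13 - 8/3*e23 + 3/5*e34 - 6*e123 - 12/5*e124
Answer: -59/3


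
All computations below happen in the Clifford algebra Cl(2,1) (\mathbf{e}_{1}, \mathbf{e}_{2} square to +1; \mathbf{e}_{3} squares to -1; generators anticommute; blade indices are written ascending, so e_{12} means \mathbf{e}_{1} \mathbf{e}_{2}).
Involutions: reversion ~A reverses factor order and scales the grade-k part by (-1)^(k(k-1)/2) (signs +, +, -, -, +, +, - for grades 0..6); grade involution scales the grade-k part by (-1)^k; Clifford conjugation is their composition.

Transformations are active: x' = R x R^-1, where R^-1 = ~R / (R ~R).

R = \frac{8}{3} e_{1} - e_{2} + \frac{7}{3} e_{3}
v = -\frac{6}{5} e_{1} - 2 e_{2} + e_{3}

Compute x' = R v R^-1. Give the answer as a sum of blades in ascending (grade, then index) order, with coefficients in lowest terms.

~R = \frac{8}{3} e_{1} - e_{2} + \frac{7}{3} e_{3}, and R ~R = \frac{8}{3}, so R^-1 = ~R / (\frac{8}{3}).
R v = -\frac{53}{15} - \frac{98}{15} e_{12} + \frac{82}{15} e_{13} + \frac{11}{3} e_{23}
Answer: -\frac{88}{15} e_{1} + \frac{93}{20} e_{2} - \frac{431}{60} e_{3}


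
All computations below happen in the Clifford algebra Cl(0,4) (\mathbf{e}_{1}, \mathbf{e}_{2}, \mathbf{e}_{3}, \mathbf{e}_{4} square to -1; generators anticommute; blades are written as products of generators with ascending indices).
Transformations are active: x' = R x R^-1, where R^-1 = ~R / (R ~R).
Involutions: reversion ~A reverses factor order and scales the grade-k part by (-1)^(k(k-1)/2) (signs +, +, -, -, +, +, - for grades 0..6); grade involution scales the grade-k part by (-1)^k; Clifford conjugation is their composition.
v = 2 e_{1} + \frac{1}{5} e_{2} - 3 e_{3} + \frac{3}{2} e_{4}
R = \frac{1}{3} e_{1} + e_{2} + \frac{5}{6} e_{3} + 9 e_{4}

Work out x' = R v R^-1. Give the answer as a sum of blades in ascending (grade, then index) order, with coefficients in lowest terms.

~R = \frac{1}{3} e_{1} + e_{2} + \frac{5}{6} e_{3} + 9 e_{4}, and R ~R = -\frac{2981}{36}, so R^-1 = ~R / (-\frac{2981}{36}).
R v = -\frac{178}{15} - \frac{29}{15} e_{1} e_{2} - \frac{8}{3} e_{1} e_{3} - \frac{35}{2} e_{1} e_{4} - \frac{19}{6} e_{2} e_{3} - \frac{3}{10} e_{2} e_{4} + \frac{113}{4} e_{3} e_{4}
Answer: -\frac{28386}{14905} e_{1} + \frac{1291}{14905} e_{2} + \frac{9655}{2981} e_{3} + \frac{32181}{29810} e_{4}


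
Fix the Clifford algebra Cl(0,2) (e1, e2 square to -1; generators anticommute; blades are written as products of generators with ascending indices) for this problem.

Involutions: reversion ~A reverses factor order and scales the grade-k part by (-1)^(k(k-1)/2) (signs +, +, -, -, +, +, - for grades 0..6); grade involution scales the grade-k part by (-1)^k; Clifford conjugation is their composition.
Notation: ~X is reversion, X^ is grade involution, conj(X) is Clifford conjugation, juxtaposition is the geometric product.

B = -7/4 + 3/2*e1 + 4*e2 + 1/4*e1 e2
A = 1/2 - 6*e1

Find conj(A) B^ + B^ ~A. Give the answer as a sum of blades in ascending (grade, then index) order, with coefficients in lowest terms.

first term: 65/8 - 45/4*e1 - 7/2*e2 - 191/8*e1 e2
second term: -79/8 + 39/4*e1 - 7/2*e2 - 191/8*e1 e2
Answer: -7/4 - 3/2*e1 - 7*e2 - 191/4*e1 e2


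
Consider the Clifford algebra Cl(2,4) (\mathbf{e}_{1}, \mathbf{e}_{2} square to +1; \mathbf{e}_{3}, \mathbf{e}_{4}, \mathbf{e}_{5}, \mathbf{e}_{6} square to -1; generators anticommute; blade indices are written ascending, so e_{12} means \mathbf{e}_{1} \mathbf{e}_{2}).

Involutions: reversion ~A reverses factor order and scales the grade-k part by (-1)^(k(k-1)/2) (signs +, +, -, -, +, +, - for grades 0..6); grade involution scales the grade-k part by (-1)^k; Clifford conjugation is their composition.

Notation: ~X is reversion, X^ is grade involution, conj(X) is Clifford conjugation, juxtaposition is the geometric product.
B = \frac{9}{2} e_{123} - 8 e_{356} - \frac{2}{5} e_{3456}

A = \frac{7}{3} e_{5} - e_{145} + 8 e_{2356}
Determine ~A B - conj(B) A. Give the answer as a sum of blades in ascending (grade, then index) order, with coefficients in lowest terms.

first term: -64 e_{2} - \frac{16}{5} e_{24} - \frac{56}{3} e_{36} + \frac{2}{5} e_{136} + 36 e_{156} + \frac{14}{15} e_{346} - \frac{21}{2} e_{1235} + 8 e_{1346} + \frac{9}{2} e_{2345}
second term: 64 e_{2} + \frac{16}{5} e_{24} - \frac{56}{3} e_{36} - \frac{2}{5} e_{136} + 36 e_{156} - \frac{14}{15} e_{346} + \frac{21}{2} e_{1235} - 8 e_{1346} - \frac{9}{2} e_{2345}
Answer: -128 e_{2} - \frac{32}{5} e_{24} + \frac{4}{5} e_{136} + \frac{28}{15} e_{346} - 21 e_{1235} + 16 e_{1346} + 9 e_{2345}


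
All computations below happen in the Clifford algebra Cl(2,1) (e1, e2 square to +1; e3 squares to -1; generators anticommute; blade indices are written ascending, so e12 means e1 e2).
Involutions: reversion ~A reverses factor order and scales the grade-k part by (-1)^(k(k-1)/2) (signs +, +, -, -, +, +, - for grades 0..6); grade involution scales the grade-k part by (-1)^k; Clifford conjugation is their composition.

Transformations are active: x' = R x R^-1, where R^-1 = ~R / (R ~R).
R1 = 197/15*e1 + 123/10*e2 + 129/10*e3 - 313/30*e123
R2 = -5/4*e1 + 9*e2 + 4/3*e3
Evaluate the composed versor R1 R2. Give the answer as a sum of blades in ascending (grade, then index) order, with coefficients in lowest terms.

Distribute over the terms of R2 (each basis-blade product reordered to ascending indices, repeated generators contracted through their squares):
R1 (-5/4*e1) = -197/12 + 123/8*e12 + 129/8*e13 + 313/24*e23
R1 (9*e2) = 1107/10 + 591/5*e12 + 939/10*e13 - 1161/10*e23
R1 (4/3*e3) = -86/5 + 626/45*e12 + 788/45*e13 + 82/5*e23
Summing the partial products and collecting blades:
Answer: 925/12 + 10619/72*e12 + 45913/360*e13 - 10399/120*e23


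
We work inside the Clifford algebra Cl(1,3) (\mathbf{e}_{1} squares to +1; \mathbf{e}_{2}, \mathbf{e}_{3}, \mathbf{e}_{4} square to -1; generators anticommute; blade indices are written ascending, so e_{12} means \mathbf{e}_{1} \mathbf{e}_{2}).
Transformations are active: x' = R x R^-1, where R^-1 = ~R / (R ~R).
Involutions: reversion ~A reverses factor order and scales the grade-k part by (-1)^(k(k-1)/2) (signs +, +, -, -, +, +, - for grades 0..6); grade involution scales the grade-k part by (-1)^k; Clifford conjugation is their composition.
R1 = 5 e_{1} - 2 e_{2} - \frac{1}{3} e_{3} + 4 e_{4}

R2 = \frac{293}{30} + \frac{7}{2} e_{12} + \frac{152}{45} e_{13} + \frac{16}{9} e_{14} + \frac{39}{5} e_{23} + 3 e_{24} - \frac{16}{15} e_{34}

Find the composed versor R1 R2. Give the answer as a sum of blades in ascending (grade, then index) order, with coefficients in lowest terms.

Distribute over the terms of R1 (each basis-blade product reordered to ascending indices, repeated generators contracted through their squares):
(5 e_{1}) R2 = \frac{293}{6} e_{1} + \frac{35}{2} e_{2} + \frac{152}{9} e_{3} + \frac{80}{9} e_{4} + 39 e_{123} + 15 e_{124} - \frac{16}{3} e_{134}
(-2 e_{2}) R2 = -7 e_{1} - \frac{293}{15} e_{2} + \frac{78}{5} e_{3} + 6 e_{4} + \frac{304}{45} e_{123} + \frac{32}{9} e_{124} + \frac{32}{15} e_{234}
(-\frac{1}{3} e_{3}) R2 = -\frac{152}{135} e_{1} - \frac{13}{5} e_{2} - \frac{293}{90} e_{3} - \frac{16}{45} e_{4} - \frac{7}{6} e_{123} + \frac{16}{27} e_{134} + e_{234}
(4 e_{4}) R2 = \frac{64}{9} e_{1} + 12 e_{2} - \frac{64}{15} e_{3} + \frac{586}{15} e_{4} + 14 e_{124} + \frac{608}{45} e_{134} + \frac{156}{5} e_{234}
Summing the partial products and collecting blades:
Answer: \frac{12911}{270} e_{1} + \frac{221}{30} e_{2} + \frac{749}{30} e_{3} + \frac{268}{5} e_{4} + \frac{4013}{90} e_{123} + \frac{293}{9} e_{124} + \frac{1184}{135} e_{134} + \frac{103}{3} e_{234}


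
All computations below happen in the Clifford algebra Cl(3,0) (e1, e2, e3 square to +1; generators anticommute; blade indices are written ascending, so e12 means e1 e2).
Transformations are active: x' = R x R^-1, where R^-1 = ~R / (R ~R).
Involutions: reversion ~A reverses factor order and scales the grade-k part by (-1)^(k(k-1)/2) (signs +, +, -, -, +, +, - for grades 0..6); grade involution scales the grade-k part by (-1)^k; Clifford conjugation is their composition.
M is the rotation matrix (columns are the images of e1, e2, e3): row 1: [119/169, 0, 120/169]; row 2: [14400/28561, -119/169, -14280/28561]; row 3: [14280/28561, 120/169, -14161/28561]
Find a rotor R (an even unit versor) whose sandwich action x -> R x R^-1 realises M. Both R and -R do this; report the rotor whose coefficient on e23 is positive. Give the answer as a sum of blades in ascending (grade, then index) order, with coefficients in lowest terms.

Method: write R = a + b12*e12 + b13*e13 + b23*e23 with a^2 + b12^2 + b13^2 + b23^2 = 1 (so R^-1 = ~R). Expanding the columns R e_j ~R gives tr M = 4a^2 - 1 and, from the antisymmetric part, M21 - M12 = -4a*b12, M13 - M31 = 4a*b13, M32 - M23 = -4a*b23.
Here tr M = -14161/28561, so a^2 = (1 + tr M)/4 = 3600/28561 and a = ±60/169. Taking a = 60/169: M21 - M12 = 14400/28561, M13 - M31 = 6000/28561, M32 - M23 = 34560/28561, giving b12 = -60/169, b13 = 25/169, b23 = -144/169, i.e. R = 60/169 - 60/169*e12 + 25/169*e13 - 144/169*e23.
Its e23 coefficient is negative, so report the other preimage -R.
Answer: -60/169 + 60/169*e12 - 25/169*e13 + 144/169*e23. Why the constraint matters: R and -R act identically through the sandwich — M has trace -14161/28561 either way — so only the sign condition on e23 picks one of the two preimages.


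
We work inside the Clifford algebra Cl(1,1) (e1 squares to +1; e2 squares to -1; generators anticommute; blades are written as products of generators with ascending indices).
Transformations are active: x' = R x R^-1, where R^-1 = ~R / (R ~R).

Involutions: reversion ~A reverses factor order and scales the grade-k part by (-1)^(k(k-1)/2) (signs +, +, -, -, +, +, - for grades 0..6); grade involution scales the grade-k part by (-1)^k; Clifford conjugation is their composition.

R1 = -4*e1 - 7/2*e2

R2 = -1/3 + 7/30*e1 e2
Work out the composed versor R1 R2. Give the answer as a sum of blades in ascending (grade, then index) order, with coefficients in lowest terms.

Distribute over the terms of R1 (each basis-blade product reordered to ascending indices, repeated generators contracted through their squares):
(-4*e1) R2 = 4/3*e1 - 14/15*e2
(-7/2*e2) R2 = -49/60*e1 + 7/6*e2
Summing the partial products and collecting blades:
Answer: 31/60*e1 + 7/30*e2


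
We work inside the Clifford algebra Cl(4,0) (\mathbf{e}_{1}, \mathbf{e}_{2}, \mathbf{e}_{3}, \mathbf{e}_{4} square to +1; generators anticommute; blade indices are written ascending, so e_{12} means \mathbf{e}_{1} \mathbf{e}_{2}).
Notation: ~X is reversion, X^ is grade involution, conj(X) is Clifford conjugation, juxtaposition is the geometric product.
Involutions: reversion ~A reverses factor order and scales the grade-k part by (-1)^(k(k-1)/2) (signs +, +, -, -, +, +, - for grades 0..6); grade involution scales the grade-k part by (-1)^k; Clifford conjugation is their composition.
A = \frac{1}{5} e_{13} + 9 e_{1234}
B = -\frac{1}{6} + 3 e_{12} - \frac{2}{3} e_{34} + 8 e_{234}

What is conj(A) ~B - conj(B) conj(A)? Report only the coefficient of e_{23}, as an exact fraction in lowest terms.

first term: 72 e_{1} - 6 e_{12} + \frac{1}{30} e_{13} - \frac{2}{15} e_{14} + \frac{3}{5} e_{23} + 27 e_{34} - \frac{8}{5} e_{124} - \frac{3}{2} e_{1234}
second term: 72 e_{1} - 6 e_{12} + \frac{1}{30} e_{13} + \frac{2}{15} e_{14} - \frac{3}{5} e_{23} + 27 e_{34} - \frac{8}{5} e_{124} - \frac{3}{2} e_{1234}
Answer: \frac{6}{5}


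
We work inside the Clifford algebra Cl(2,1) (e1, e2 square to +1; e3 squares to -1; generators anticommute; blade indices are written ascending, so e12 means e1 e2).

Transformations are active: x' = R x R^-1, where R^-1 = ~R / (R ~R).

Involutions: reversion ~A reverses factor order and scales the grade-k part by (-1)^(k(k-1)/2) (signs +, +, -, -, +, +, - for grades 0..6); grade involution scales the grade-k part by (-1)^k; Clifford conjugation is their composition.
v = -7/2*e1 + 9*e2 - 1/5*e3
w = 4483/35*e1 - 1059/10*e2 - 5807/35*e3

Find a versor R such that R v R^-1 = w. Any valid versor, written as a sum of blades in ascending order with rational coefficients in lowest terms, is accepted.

Here q(v) = q(w) = 9321/100; the classical choice R = v + w = 8721/70*e1 - 969/10*e2 - 5814/35*e3 then realises v -> w under the sandwich.
Answer: 8721/70*e1 - 969/10*e2 - 5814/35*e3


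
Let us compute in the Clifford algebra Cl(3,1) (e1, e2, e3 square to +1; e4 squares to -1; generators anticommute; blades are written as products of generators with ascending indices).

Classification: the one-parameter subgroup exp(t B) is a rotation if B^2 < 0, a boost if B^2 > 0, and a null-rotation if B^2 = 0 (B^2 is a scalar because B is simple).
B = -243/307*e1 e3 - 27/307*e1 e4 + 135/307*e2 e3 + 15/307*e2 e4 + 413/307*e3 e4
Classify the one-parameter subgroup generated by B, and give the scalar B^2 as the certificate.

B^2 term by term: the squares give (-243/307)^2*(e1 e3)^2 + (-27/307)^2*(e1 e4)^2 + (135/307)^2*(e2 e3)^2 + (15/307)^2*(e2 e4)^2 + (413/307)^2*(e3 e4)^2 = 59049/94249*(-1) + 729/94249*(+1) + 18225/94249*(-1) + 225/94249*(+1) + 170569/94249*(+1) = 1 (each basis 2-blade squares to minus the product of its generators' squares); cross terms between blades sharing an index anticommute and cancel; the commuting (index-disjoint) pairs give grade-4 terms 2*c*c'*(blade product), which cancel blade by blade — e1 e2 e3 e4: 7290/94249 - 7290/94249 = 0 — confirming B is simple. So B^2 = 1.
Answer: boost, certificate B^2 = 1. Check the certificate: B^2 = 1, and that sign is decisive whatever form B takes.


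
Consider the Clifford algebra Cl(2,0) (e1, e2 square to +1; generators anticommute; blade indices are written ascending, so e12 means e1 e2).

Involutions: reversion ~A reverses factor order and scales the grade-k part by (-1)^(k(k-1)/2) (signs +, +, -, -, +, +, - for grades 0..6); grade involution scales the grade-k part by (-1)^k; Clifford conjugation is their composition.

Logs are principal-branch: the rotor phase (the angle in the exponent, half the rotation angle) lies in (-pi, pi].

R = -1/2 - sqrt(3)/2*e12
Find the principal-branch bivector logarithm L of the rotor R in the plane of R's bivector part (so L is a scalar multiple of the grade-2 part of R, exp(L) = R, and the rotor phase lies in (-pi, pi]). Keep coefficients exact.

The scalar part of R is -1/2, so the principal-branch rotor phase is pinned; divide the bivector part by its sine to get the unit plane — L is the phase times that plane.
Concretely: cos(phase) = -1/2 gives phase = ±2*pi/3, and since phase/sin(phase) is even the sign is immaterial: L = (phase/sin(phase)) * <R>_2 = (4*sqrt(3)*pi/9) * <R>_2.
Answer: -2*pi/3*e12


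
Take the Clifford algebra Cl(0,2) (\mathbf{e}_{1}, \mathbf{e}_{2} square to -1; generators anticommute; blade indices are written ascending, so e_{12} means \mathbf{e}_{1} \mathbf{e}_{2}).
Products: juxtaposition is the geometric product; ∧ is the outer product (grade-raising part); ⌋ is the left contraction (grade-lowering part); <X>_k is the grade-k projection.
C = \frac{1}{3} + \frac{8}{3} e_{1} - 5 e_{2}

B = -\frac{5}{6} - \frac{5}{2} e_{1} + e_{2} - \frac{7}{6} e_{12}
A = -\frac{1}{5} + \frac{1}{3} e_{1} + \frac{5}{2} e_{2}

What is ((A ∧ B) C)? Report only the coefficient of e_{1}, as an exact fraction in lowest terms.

step 1: \frac{1}{6} + \frac{2}{9} e_{1} - \frac{137}{60} e_{2} + \frac{409}{60} e_{12}
step 2: -\frac{1291}{108} + \frac{3737}{108} e_{1} + \frac{199}{12} e_{2} + \frac{29}{4} e_{12}
Answer: \frac{3737}{108}


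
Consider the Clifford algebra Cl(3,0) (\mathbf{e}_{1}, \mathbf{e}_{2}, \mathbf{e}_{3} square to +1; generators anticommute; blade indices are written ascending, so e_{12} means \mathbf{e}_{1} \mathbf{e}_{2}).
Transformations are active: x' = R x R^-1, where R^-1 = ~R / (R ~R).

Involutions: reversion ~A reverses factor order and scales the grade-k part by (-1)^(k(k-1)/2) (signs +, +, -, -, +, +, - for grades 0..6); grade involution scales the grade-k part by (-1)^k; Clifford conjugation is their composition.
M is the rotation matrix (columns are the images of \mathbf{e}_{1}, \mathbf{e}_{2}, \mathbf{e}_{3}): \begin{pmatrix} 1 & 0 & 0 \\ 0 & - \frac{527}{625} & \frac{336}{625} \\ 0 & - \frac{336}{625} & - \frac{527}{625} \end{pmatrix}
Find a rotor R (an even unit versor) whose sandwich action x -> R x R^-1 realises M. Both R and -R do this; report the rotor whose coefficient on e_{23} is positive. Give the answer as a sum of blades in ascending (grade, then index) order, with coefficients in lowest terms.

Method: write R = a + b12*e_{12} + b13*e_{13} + b23*e_{23} with a^2 + b12^2 + b13^2 + b23^2 = 1 (so R^-1 = ~R). Expanding the columns R e_j ~R gives tr M = 4a^2 - 1 and, from the antisymmetric part, M21 - M12 = -4a*b12, M13 - M31 = 4a*b13, M32 - M23 = -4a*b23.
Here tr M = -\frac{429}{625}, so a^2 = (1 + tr M)/4 = \frac{49}{625} and a = ±\frac{7}{25}. Taking a = \frac{7}{25}: M21 - M12 = 0, M13 - M31 = 0, M32 - M23 = -\frac{672}{625}, giving b12 = 0, b13 = 0, b23 = \frac{24}{25}, i.e. R = \frac{7}{25} + \frac{24}{25} e_{23}.
Its e_{23} coefficient is already positive.
Answer: \frac{7}{25} + \frac{24}{25} e_{23}. Recall the cover is two-to-one: with M of trace -\frac{429}{625}, both preimages act alike, and the stated e_{23} sign chooses the sheet.


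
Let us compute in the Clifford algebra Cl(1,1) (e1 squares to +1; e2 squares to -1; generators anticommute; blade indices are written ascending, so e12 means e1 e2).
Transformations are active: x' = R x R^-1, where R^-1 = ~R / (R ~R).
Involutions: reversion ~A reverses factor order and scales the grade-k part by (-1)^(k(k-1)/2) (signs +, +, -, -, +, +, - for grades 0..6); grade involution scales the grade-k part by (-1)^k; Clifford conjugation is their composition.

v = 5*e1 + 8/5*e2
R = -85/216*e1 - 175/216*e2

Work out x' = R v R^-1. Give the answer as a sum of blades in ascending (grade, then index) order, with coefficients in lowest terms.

~R = -85/216*e1 - 175/216*e2, and R ~R = -325/648, so R^-1 = ~R / (-325/648).
R v = -145/216 + 739/216*e12
Answer: -2833/468*e1 - 8819/2340*e2


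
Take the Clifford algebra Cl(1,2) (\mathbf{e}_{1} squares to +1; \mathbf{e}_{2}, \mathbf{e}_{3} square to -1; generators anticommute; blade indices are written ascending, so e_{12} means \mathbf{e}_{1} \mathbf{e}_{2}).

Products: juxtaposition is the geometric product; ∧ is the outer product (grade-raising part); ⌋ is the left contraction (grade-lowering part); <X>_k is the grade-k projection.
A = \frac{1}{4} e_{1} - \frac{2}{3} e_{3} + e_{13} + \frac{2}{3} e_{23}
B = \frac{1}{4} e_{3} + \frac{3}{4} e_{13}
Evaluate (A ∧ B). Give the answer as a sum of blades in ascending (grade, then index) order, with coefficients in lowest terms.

step 1: \frac{1}{16} e_{13}
Answer: \frac{1}{16} e_{13}


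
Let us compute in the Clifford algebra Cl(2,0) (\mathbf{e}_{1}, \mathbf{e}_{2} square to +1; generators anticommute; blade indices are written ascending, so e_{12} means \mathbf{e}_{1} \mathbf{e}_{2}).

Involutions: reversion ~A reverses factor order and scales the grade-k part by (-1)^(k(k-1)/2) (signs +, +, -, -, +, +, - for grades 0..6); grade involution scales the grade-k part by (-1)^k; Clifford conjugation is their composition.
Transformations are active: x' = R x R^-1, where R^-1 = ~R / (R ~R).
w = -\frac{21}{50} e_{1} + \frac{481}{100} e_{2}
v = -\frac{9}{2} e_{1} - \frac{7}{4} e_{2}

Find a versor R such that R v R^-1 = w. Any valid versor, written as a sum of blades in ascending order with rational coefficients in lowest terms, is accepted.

R = v + w = -\frac{123}{25} e_{1} + \frac{153}{50} e_{2} works: the equal norms (\frac{373}{16}) guarantee its sandwich swaps v into w.
Answer: -\frac{123}{25} e_{1} + \frac{153}{50} e_{2}


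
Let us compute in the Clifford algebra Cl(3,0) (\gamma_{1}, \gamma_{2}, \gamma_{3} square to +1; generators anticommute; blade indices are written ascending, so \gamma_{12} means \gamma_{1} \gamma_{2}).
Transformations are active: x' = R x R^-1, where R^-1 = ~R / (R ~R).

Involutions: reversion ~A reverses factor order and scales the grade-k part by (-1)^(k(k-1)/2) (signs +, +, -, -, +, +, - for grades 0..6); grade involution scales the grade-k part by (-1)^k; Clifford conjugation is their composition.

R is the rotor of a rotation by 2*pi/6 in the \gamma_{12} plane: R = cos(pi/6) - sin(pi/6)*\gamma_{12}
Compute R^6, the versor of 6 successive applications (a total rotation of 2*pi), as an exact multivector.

The rotor phase is half the rotation angle and phases add under composition, so 6 steps in the \gamma_{12} plane accumulate phase 6*(pi/6) = \pi: R^6 = cos(\pi) - sin(\pi)*\gamma_{12}.
cos(\pi) = -1 and sin(\pi) = 0, so R^6 = -1. The total rotation 2*pi is 1 full turn, so every vector returns to itself, yet the rotor is -1, on the OTHER sheet of the double cover (an odd number of 2*pi turns).
Answer: -1


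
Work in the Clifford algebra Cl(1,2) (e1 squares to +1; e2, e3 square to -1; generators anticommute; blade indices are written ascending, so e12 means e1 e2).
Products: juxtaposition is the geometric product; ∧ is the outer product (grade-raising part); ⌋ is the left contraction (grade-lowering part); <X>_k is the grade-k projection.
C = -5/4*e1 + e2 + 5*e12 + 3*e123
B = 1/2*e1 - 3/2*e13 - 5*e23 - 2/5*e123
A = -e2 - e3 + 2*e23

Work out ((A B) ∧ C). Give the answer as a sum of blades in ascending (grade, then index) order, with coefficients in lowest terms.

step 1: 10 + 23/10*e1 + 5*e2 - 5*e3 + 31/10*e12 + 9/10*e13 - 1/2*e123
step 2: -25/2*e1 + 10*e2 + 1171/20*e12 - 25/4*e13 + 5*e23 + 41/10*e123
Answer: -25/2*e1 + 10*e2 + 1171/20*e12 - 25/4*e13 + 5*e23 + 41/10*e123


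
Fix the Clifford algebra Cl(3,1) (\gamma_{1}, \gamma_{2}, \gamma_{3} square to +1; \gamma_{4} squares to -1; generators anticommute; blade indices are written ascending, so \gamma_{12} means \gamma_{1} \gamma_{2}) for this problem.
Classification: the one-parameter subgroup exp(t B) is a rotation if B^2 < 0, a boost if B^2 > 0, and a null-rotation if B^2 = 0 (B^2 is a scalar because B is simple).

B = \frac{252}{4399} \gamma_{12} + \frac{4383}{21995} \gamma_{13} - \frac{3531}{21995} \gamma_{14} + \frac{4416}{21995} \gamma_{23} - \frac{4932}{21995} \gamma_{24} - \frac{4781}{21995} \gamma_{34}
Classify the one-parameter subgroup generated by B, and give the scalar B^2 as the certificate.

B^2 term by term: the squares give (\frac{252}{4399})^2*(\gamma_{12})^2 + (\frac{4383}{21995})^2*(\gamma_{13})^2 + (-\frac{3531}{21995})^2*(\gamma_{14})^2 + (\frac{4416}{21995})^2*(\gamma_{23})^2 + (-\frac{4932}{21995})^2*(\gamma_{24})^2 + (-\frac{4781}{21995})^2*(\gamma_{34})^2 = \frac{63504}{19351201}*(-1) + \frac{19210689}{483780025}*(-1) + \frac{12467961}{483780025}*(+1) + \frac{19501056}{483780025}*(-1) + \frac{24324624}{483780025}*(+1) + \frac{22857961}{483780025}*(+1) = \frac{1}{25} (each basis 2-blade squares to minus the product of its generators' squares); cross terms between blades sharing an index anticommute and cancel; the commuting (index-disjoint) pairs give grade-4 terms 2*c*c'*(blade product), which cancel blade by blade — \gamma_{1234}: -\frac{2409624}{96756005} + \frac{43233912}{483780025} - \frac{31185792}{483780025} = 0 — confirming B is simple. So B^2 = \frac{1}{25}.
Answer: boost, certificate B^2 = \frac{1}{25}. Check the certificate: B^2 = \frac{1}{25}, and that sign is decisive whatever form B takes.


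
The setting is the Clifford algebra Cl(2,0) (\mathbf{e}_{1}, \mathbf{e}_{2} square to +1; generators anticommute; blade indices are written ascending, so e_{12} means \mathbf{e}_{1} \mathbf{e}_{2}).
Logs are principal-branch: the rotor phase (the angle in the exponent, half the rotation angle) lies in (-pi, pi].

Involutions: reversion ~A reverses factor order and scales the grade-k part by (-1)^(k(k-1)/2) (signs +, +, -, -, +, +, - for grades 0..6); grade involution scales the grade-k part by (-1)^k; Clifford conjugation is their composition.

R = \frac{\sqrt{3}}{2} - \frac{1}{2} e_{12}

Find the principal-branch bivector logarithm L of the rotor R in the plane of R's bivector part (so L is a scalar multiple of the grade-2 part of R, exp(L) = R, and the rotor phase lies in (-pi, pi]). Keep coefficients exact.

The scalar part of R is \frac{\sqrt{3}}{2}, so the principal-branch rotor phase is pinned; divide the bivector part by its sine to get the unit plane — L is the phase times that plane.
Concretely: cos(phase) = \frac{\sqrt{3}}{2} gives phase = ±\frac{\pi}{6}, and since phase/sin(phase) is even the sign is immaterial: L = (phase/sin(phase)) * <R>_2 = (\frac{\pi}{3}) * <R>_2.
Answer: - \frac{\pi}{6} e_{12}


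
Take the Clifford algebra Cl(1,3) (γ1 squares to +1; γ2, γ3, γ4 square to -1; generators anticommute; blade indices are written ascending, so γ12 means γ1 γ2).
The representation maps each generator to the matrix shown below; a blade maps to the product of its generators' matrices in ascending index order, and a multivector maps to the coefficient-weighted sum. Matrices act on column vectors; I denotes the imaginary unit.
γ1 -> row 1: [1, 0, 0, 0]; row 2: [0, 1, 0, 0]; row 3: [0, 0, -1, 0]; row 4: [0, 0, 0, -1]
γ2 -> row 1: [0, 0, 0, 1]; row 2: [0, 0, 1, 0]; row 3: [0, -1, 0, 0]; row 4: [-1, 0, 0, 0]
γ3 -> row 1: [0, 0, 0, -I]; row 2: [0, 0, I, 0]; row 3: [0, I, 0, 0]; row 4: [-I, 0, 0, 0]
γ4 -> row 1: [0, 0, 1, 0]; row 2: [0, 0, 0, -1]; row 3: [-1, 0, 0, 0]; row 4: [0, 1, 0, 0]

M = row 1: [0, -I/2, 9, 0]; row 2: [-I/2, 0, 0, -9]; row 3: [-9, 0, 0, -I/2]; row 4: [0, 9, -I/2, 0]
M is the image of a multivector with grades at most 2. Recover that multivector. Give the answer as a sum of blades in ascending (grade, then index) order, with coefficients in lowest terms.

Method: the blade images are trace-orthogonal — tr(rho(e_A) rho(e_B)^-1) = 4 if A = B and 0 otherwise — and rho(e_A)^-1 = (e_A)^2 * rho(e_A) with (e_A)^2 = +1 or -1, so the coefficient of e_A in the preimage is (e_A)^2 * tr(M rho(e_A))/4.
Nonzero projections over blades of grade <= 2: γ4: (γ4)^2 = -1, tr(M rho(γ4)) = -36, coefficient 9; γ34: (γ34)^2 = -1, tr(M rho(γ34)) = -2, coefficient 1/2. Every other blade of grade <= 2 projects to 0.
Answer: 9*γ4 + 1/2*γ34


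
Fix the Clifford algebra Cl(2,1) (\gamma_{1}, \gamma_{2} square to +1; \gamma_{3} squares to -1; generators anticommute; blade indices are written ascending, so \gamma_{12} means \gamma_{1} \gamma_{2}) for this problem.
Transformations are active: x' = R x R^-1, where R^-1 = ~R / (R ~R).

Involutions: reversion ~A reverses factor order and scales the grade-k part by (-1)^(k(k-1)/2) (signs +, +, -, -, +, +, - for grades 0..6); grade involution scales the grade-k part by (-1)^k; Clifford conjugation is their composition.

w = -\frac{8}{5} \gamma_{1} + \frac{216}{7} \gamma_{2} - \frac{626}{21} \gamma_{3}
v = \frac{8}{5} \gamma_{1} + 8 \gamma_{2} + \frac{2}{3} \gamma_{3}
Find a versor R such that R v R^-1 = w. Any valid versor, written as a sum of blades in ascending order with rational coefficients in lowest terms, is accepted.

Take R = v + w = \frac{272}{7} \gamma_{2} - \frac{204}{7} \gamma_{3}. Because q(v) = q(w) = \frac{14876}{225}, conjugation by R sends v exactly to w.
Answer: \frac{272}{7} \gamma_{2} - \frac{204}{7} \gamma_{3}


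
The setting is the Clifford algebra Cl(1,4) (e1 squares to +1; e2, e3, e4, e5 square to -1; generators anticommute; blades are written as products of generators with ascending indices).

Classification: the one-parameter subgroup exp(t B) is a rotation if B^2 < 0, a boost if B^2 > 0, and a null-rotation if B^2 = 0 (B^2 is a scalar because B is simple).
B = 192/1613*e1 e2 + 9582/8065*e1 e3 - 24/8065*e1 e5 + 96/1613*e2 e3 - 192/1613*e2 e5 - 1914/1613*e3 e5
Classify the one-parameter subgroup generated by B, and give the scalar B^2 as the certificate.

B^2 term by term: the squares give (192/1613)^2*(e1 e2)^2 + (9582/8065)^2*(e1 e3)^2 + (-24/8065)^2*(e1 e5)^2 + (96/1613)^2*(e2 e3)^2 + (-192/1613)^2*(e2 e5)^2 + (-1914/1613)^2*(e3 e5)^2 = 36864/2601769*(+1) + 91814724/65044225*(+1) + 576/65044225*(+1) + 9216/2601769*(-1) + 36864/2601769*(-1) + 3663396/2601769*(-1) = 0 (each basis 2-blade squares to minus the product of its generators' squares); cross terms between blades sharing an index anticommute and cancel; the commuting (index-disjoint) pairs give grade-4 terms 2*c*c'*(blade product), which cancel blade by blade — e1 e2 e3 e5: -734976/2601769 + 3679488/13008845 - 4608/13008845 = 0 — confirming B is simple. So B^2 = 0.
Answer: null-rotation, certificate B^2 = 0. Why this suffices: the scalar 0 survives any versor conjugation, so its sign alone determines the class however B is presented.
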